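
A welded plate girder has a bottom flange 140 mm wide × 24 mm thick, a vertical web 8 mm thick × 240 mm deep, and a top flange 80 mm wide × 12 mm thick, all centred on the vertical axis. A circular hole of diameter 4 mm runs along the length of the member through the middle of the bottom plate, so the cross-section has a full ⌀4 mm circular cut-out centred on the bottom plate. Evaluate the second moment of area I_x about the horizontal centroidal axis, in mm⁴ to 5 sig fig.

I_x ≈ 6.6419 × 10⁷ mm⁴

Split into non-overlapping primitives; take the origin at the lower-left of the bounding box.
Bottom plate: 140 × 24, A = 3 360 mm², y = 12 mm, Ī = 161 280 mm⁴.
Web plate: 8 × 240, A = 1 920 mm², y = 144 mm, Ī = 9 216 000 mm⁴.
Top plate: 80 × 12, A = 960 mm², y = 270 mm, Ī = 11 520 mm⁴.
Hole (subtracted): ⌀4, A = 12.56637 mm², y = 12 mm, Ī = 12.56637 mm⁴.
Centroid: ȳ = ΣA·y / ΣA = 92.46975 mm.
Transfer each piece to the horizontal centroidal axis using Ī + A·d² with d = y − 92.46975:
  bottom plate: d = -80.46975 mm → contributes +21 918 557 mm⁴
  web plate: d = 51.53025 mm → contributes +14 314 305 mm⁴
  top plate: d = 177.5303 mm → contributes +30 267 832 mm⁴
  hole: d = -80.46975 mm → contributes −81384.59 mm⁴
Total I = 66 419 309 mm⁴.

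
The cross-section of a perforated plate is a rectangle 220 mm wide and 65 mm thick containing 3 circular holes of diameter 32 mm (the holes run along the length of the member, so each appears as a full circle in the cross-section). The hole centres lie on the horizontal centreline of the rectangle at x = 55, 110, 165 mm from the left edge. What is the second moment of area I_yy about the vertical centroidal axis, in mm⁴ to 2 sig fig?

I_yy ≈ 5.3 × 10⁷ mm⁴

Decompose the section into non-overlapping parts with the origin at the bottom-left of its bounding rectangle.
Plate: 220 × 65, A = 14 300 mm², x = 110 mm, Ī = 57 676 667 mm⁴.
Hole 1 (subtracted): ⌀32, A = 804.2 mm², x = 55 mm, Ī = 51 472 mm⁴.
Hole 2 (subtracted): ⌀32, A = 804.2 mm², x = 110 mm, Ī = 51 472 mm⁴.
Hole 3 (subtracted): ⌀32, A = 804.2 mm², x = 165 mm, Ī = 51 472 mm⁴.
By symmetry the centroid is at mid-width, x̄ = 110 mm.
Transfer each piece to the vertical centroidal axis using Ī + A·d² with d = x − 110:
  plate: d = 0 mm → contributes +57 676 667 mm⁴
  hole 1: d = -55 mm → contributes −2 484 321 mm⁴
  hole 2: d = 0 mm → contributes −51 472 mm⁴
  hole 3: d = 55 mm → contributes −2 484 321 mm⁴
Total I = 52 656 552 mm⁴.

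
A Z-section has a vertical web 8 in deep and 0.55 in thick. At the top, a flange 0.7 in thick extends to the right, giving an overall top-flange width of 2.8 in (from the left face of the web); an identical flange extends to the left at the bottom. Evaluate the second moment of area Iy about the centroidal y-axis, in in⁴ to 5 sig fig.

Iy ≈ 7.6138 in⁴

Break the section into simple shapes (no overlaps), measuring from the bottom-left corner of the bounding box.
Web: 0.55 × 8, A = 4.4 in², x = 2.525 in, Ī = 0.1109167 in⁴.
Top flange (beyond web): 2.25 × 0.7, A = 1.575 in², x = 3.925 in, Ī = 0.6644531 in⁴.
Bottom flange (beyond web): 2.25 × 0.7, A = 1.575 in², x = 1.125 in, Ī = 0.6644531 in⁴.
Centroid: x̄ = ΣA·x / ΣA = 2.525 in.
Transfer each piece to the centroidal y-axis using Ī + A·d² with d = x − 2.525:
  web: d = 0 in → contributes +0.1109167 in⁴
  top flange (beyond web): d = 1.4 in → contributes +3.751453 in⁴
  bottom flange (beyond web): d = -1.4 in → contributes +3.751453 in⁴
Total I = 7.613823 in⁴.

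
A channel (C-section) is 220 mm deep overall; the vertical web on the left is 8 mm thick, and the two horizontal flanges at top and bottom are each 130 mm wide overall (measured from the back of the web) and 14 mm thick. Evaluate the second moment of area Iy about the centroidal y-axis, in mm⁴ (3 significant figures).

Decompose the section into non-overlapping parts with the origin at the bottom-left of its bounding rectangle.
Web: 8 × 220, A = 1 760 mm², x = 4 mm, Ī = 9386.7 mm⁴.
Top flange (beyond web): 122 × 14, A = 1 708 mm², x = 69 mm, Ī = 2 118 489 mm⁴.
Bottom flange (beyond web): 122 × 14, A = 1 708 mm², x = 69 mm, Ī = 2 118 489 mm⁴.
Centroid: x̄ = ΣA·x / ΣA = 46.898 mm.
Transfer each piece to the centroidal y-axis using Ī + A·d² with d = x − 46.898:
  web: d = -42.898 mm → contributes +3 248 205 mm⁴
  top flange (beyond web): d = 22.102 mm → contributes +2 952 845 mm⁴
  bottom flange (beyond web): d = 22.102 mm → contributes +2 952 845 mm⁴
Total I = 9 153 895 mm⁴.

Iy ≈ 9.15 × 10⁶ mm⁴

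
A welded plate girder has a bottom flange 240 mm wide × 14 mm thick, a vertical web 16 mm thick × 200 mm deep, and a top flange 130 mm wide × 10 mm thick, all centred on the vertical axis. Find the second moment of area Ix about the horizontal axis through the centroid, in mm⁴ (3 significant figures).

Decompose the section into non-overlapping parts with the origin at the bottom-left of its bounding rectangle.
Bottom plate: 240 × 14, A = 3 360 mm², y = 7 mm, Ī = 54 880 mm⁴.
Web plate: 16 × 200, A = 3 200 mm², y = 114 mm, Ī = 10 666 667 mm⁴.
Top plate: 130 × 10, A = 1 300 mm², y = 219 mm, Ī = 10 833 mm⁴.
Centroid: ȳ = ΣA·y / ΣA = 85.626 mm.
Transfer each piece to the horizontal axis through the centroid using Ī + A·d² with d = y − 85.626:
  bottom plate: d = -78.626 mm → contributes +20 826 537 mm⁴
  web plate: d = 28.374 mm → contributes +13 242 943 mm⁴
  top plate: d = 133.37 mm → contributes +23 136 060 mm⁴
Total I = 57 205 540 mm⁴.

Ix ≈ 5.72 × 10⁷ mm⁴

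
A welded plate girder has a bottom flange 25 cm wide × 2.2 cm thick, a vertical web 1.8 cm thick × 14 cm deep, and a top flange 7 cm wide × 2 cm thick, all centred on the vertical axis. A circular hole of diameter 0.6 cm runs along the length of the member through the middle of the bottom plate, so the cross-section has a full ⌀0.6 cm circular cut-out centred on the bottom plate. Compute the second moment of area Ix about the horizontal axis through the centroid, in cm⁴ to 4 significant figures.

Break the section into simple shapes (no overlaps), measuring from the bottom-left corner of the bounding box.
Bottom plate: 25 × 2.2, A = 55 cm², y = 1.1 cm, Ī = 22.1833 cm⁴.
Web plate: 1.8 × 14, A = 25.2 cm², y = 9.2 cm, Ī = 411.6 cm⁴.
Top plate: 7 × 2, A = 14 cm², y = 17.2 cm, Ī = 4.66667 cm⁴.
Hole (subtracted): ⌀0.6, A = 0.282743 cm², y = 1.1 cm, Ī = 0.00636173 cm⁴.
Centroid: ȳ = ΣA·y / ΣA = 5.67339 cm.
Transfer each piece to the horizontal axis through the centroid using Ī + A·d² with d = y − 5.67339:
  bottom plate: d = -4.57339 cm → contributes +1172.56 cm⁴
  web plate: d = 3.52661 cm → contributes +725.012 cm⁴
  top plate: d = 11.5266 cm → contributes +1864.75 cm⁴
  hole: d = -4.57339 cm → contributes −5.92019 cm⁴
Total I = 3756.39 cm⁴.

Ix ≈ 3756 cm⁴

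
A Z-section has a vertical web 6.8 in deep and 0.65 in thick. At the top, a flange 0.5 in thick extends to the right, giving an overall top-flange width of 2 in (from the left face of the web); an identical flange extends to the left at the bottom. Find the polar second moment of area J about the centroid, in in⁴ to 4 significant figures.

Break the section into simple shapes (no overlaps), measuring from the bottom-left corner of the bounding box.
Web: 0.65 × 6.8, A = 4.42 in², y = 3.4 in, Ī = 17.0317 in⁴.
Top flange (beyond web): 1.35 × 0.5, A = 0.675 in², y = 6.55 in, Ī = 0.0140625 in⁴.
Bottom flange (beyond web): 1.35 × 0.5, A = 0.675 in², y = 0.25 in, Ī = 0.0140625 in⁴.
Centroid: ȳ = ΣA·y / ΣA = 3.4 in.
Transfer each piece to the centroidal x-axis using Ī + A·d² with d = y − 3.4:
  web: d = 0 in → contributes +17.0317 in⁴
  top flange (beyond web): d = 3.15 in → contributes +6.71175 in⁴
  bottom flange (beyond web): d = -3.15 in → contributes +6.71175 in⁴
Total I = 30.4552 in⁴.
For the y-axis: x̄ = 1.675 in.
Repeating about the centroidal y-axis gives I_y = 1.71065 in⁴.
Polar second moment: J = I_x + I_y = 32.1659 in⁴.

J ≈ 32.17 in⁴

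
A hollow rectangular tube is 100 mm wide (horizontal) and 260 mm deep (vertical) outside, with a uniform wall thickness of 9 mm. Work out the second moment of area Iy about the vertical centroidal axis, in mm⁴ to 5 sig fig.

Decompose the section into non-overlapping parts with the origin at the bottom-left of its bounding rectangle.
Outer rectangle: 100 × 260, A = 26 000 mm², x = 50 mm, Ī = 21 666 667 mm⁴.
Inner void (subtracted): 82 × 242, A = 19 844 mm², x = 50 mm, Ī = 11 119 255 mm⁴.
By symmetry the centroid is at mid-width, x̄ = 50 mm.
All pieces are centred on the vertical centroidal axis, so I = ΣĪ (holes subtracted) = 10 547 412 mm⁴.

Iy ≈ 1.0547 × 10⁷ mm⁴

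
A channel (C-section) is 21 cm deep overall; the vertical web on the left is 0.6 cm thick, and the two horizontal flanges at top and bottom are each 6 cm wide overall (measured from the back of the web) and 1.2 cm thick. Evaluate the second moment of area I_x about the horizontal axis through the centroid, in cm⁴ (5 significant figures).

I_x ≈ 1734.8 cm⁴

Break the section into simple shapes (no overlaps), measuring from the bottom-left corner of the bounding box.
Web: 0.6 × 21, A = 12.6 cm², y = 10.5 cm, Ī = 463.05 cm⁴.
Top flange (beyond web): 5.4 × 1.2, A = 6.48 cm², y = 20.4 cm, Ī = 0.7776 cm⁴.
Bottom flange (beyond web): 5.4 × 1.2, A = 6.48 cm², y = 0.6 cm, Ī = 0.7776 cm⁴.
By symmetry the centroid is at mid-height, ȳ = 10.5 cm.
Transfer each piece to the horizontal axis through the centroid using Ī + A·d² with d = y − 10.5:
  web: d = 0 cm → contributes +463.05 cm⁴
  top flange (beyond web): d = 9.9 cm → contributes +635.8824 cm⁴
  bottom flange (beyond web): d = -9.9 cm → contributes +635.8824 cm⁴
Total I = 1734.815 cm⁴.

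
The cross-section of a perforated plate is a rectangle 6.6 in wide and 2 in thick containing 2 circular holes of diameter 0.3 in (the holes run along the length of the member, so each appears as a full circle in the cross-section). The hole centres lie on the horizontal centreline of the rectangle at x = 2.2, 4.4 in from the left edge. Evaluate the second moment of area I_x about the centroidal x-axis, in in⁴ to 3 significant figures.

I_x ≈ 4.40 in⁴

Decompose the section into non-overlapping parts with the origin at the bottom-left of its bounding rectangle.
Plate: 6.6 × 2, A = 13.2 in², y = 1 in, Ī = 4.4 in⁴.
Hole 1 (subtracted): ⌀0.3, A = 0.070686 in², y = 1 in, Ī = 0.00039761 in⁴.
Hole 2 (subtracted): ⌀0.3, A = 0.070686 in², y = 1 in, Ī = 0.00039761 in⁴.
By symmetry the centroid is at mid-height, ȳ = 1 in.
All pieces are centred on the centroidal x-axis, so I = ΣĪ (holes subtracted) = 4.3992 in⁴.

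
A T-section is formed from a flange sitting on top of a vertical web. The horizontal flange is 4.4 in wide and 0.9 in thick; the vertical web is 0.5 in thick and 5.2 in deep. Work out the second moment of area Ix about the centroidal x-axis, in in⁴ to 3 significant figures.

Break the section into simple shapes (no overlaps), measuring from the bottom-left corner of the bounding box.
Flange: 4.4 × 0.9, A = 3.96 in², y = 5.65 in, Ī = 0.2673 in⁴.
Web: 0.5 × 5.2, A = 2.6 in², y = 2.6 in, Ī = 5.8587 in⁴.
Centroid: ȳ = ΣA·y / ΣA = 4.4412 in.
Transfer each piece to the centroidal x-axis using Ī + A·d² with d = y − 4.4412:
  flange: d = 1.2088 in → contributes +6.054 in⁴
  web: d = -1.8412 in → contributes +14.672 in⁴
Total I = 20.726 in⁴.

Ix ≈ 20.7 in⁴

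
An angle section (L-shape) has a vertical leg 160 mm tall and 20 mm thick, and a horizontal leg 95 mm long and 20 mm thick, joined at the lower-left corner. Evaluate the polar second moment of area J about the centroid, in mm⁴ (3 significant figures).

Split into non-overlapping primitives; take the origin at the lower-left of the bounding box.
Vertical leg: 20 × 160, A = 3 200 mm², y = 80 mm, Ī = 6 826 667 mm⁴.
Horizontal leg (remainder): 75 × 20, A = 1 500 mm², y = 10 mm, Ī = 50 000 mm⁴.
Centroid: ȳ = ΣA·y / ΣA = 57.66 mm.
Transfer each piece to the centroidal x-axis using Ī + A·d² with d = y − 57.66:
  vertical leg: d = 22.34 mm → contributes +8 423 769 mm⁴
  horizontal leg (remainder): d = -47.66 mm → contributes +3 457 153 mm⁴
Total I = 11 880 922 mm⁴.
For the y-axis: x̄ = 25.16 mm.
Repeating about the centroidal y-axis gives I_y = 3 114 047 mm⁴.
Polar second moment: J = I_x + I_y = 14 994 969 mm⁴.

J ≈ 1.50 × 10⁷ mm⁴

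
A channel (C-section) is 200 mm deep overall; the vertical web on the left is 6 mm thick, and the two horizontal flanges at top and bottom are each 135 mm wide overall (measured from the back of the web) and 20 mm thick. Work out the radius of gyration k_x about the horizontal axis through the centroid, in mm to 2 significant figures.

k_x ≈ 85 mm

Break the section into simple shapes (no overlaps), measuring from the bottom-left corner of the bounding box.
Web: 6 × 200, A = 1 200 mm², y = 100 mm, Ī = 4 000 000 mm⁴.
Top flange (beyond web): 129 × 20, A = 2 580 mm², y = 190 mm, Ī = 86 000 mm⁴.
Bottom flange (beyond web): 129 × 20, A = 2 580 mm², y = 10 mm, Ī = 86 000 mm⁴.
By symmetry the centroid is at mid-height, ȳ = 100 mm.
Transfer each piece to the horizontal axis through the centroid using Ī + A·d² with d = y − 100:
  web: d = 0 mm → contributes +4 000 000 mm⁴
  top flange (beyond web): d = 90 mm → contributes +20 984 000 mm⁴
  bottom flange (beyond web): d = -90 mm → contributes +20 984 000 mm⁴
Total I = 45 968 000 mm⁴.
Radius of gyration: k = √(I/A) = √(45 968 000 / 6 360) = 85.02 mm.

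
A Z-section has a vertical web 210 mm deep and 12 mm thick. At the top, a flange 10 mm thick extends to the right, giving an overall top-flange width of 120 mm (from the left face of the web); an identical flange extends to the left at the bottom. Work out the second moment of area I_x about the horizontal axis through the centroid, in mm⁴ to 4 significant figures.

Split into non-overlapping primitives; take the origin at the lower-left of the bounding box.
Web: 12 × 210, A = 2 520 mm², y = 105 mm, Ī = 9 261 000 mm⁴.
Top flange (beyond web): 108 × 10, A = 1 080 mm², y = 205 mm, Ī = 9 000 mm⁴.
Bottom flange (beyond web): 108 × 10, A = 1 080 mm², y = 5 mm, Ī = 9 000 mm⁴.
Centroid: ȳ = ΣA·y / ΣA = 105 mm.
Transfer each piece to the horizontal axis through the centroid using Ī + A·d² with d = y − 105:
  web: d = 0 mm → contributes +9 261 000 mm⁴
  top flange (beyond web): d = 100 mm → contributes +10 809 000 mm⁴
  bottom flange (beyond web): d = -100 mm → contributes +10 809 000 mm⁴
Total I = 30 879 000 mm⁴.

I_x ≈ 3.088 × 10⁷ mm⁴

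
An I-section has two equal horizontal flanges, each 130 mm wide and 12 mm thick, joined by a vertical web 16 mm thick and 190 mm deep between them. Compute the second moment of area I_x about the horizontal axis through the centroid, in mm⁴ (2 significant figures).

I_x ≈ 4.1 × 10⁷ mm⁴

Decompose the section into non-overlapping parts with the origin at the bottom-left of its bounding rectangle.
Bottom flange: 130 × 12, A = 1 560 mm², y = 6 mm, Ī = 18 720 mm⁴.
Web: 16 × 190, A = 3 040 mm², y = 107 mm, Ī = 9 145 333 mm⁴.
Top flange: 130 × 12, A = 1 560 mm², y = 208 mm, Ī = 18 720 mm⁴.
By symmetry the centroid is at mid-height, ȳ = 107 mm.
Transfer each piece to the horizontal axis through the centroid using Ī + A·d² with d = y − 107:
  bottom flange: d = -101 mm → contributes +15 932 280 mm⁴
  web: d = 0 mm → contributes +9 145 333 mm⁴
  top flange: d = 101 mm → contributes +15 932 280 mm⁴
Total I = 41 009 893 mm⁴.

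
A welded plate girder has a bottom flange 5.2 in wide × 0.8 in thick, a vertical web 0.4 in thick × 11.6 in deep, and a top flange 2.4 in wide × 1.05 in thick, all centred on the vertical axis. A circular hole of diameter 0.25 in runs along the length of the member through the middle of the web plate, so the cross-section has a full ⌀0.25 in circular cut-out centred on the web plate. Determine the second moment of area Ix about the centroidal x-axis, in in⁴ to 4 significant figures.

Ix ≈ 304.6 in⁴

Treat the section as a set of non-overlapping primitives; coordinates are from the bounding-box lower-left.
Bottom plate: 5.2 × 0.8, A = 4.16 in², y = 0.4 in, Ī = 0.221867 in⁴.
Web plate: 0.4 × 11.6, A = 4.64 in², y = 6.6 in, Ī = 52.0299 in⁴.
Top plate: 2.4 × 1.05, A = 2.52 in², y = 12.925 in, Ī = 0.231525 in⁴.
Hole (subtracted): ⌀0.25, A = 0.0490874 in², y = 6.6 in, Ī = 0.000191748 in⁴.
Centroid: ȳ = ΣA·y / ΣA = 5.7258 in.
Transfer each piece to the centroidal x-axis using Ī + A·d² with d = y − 5.7258:
  bottom plate: d = -5.3258 in → contributes +118.217 in⁴
  web plate: d = 0.874197 in → contributes +55.5759 in⁴
  top plate: d = 7.1992 in → contributes +130.839 in⁴
  hole: d = 0.874197 in → contributes −0.0377053 in⁴
Total I = 304.594 in⁴.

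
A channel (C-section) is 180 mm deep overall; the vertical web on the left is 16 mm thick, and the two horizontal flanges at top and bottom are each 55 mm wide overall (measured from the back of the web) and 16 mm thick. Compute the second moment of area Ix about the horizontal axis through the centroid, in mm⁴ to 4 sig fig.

Ix ≈ 1.619 × 10⁷ mm⁴

Split into non-overlapping primitives; take the origin at the lower-left of the bounding box.
Web: 16 × 180, A = 2 880 mm², y = 90 mm, Ī = 7 776 000 mm⁴.
Top flange (beyond web): 39 × 16, A = 624 mm², y = 172 mm, Ī = 13 312 mm⁴.
Bottom flange (beyond web): 39 × 16, A = 624 mm², y = 8 mm, Ī = 13 312 mm⁴.
By symmetry the centroid is at mid-height, ȳ = 90 mm.
Transfer each piece to the horizontal axis through the centroid using Ī + A·d² with d = y − 90:
  web: d = 0 mm → contributes +7 776 000 mm⁴
  top flange (beyond web): d = 82 mm → contributes +4 209 088 mm⁴
  bottom flange (beyond web): d = -82 mm → contributes +4 209 088 mm⁴
Total I = 16 194 176 mm⁴.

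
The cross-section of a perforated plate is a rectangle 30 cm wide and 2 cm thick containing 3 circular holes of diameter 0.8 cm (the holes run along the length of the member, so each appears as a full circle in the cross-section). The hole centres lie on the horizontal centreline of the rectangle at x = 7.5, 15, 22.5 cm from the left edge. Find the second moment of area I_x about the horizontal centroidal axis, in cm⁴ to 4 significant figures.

I_x ≈ 19.94 cm⁴

Split into non-overlapping primitives; take the origin at the lower-left of the bounding box.
Plate: 30 × 2, A = 60 cm², y = 1 cm, Ī = 20 cm⁴.
Hole 1 (subtracted): ⌀0.8, A = 0.502655 cm², y = 1 cm, Ī = 0.0201062 cm⁴.
Hole 2 (subtracted): ⌀0.8, A = 0.502655 cm², y = 1 cm, Ī = 0.0201062 cm⁴.
Hole 3 (subtracted): ⌀0.8, A = 0.502655 cm², y = 1 cm, Ī = 0.0201062 cm⁴.
By symmetry the centroid is at mid-height, ȳ = 1 cm.
All pieces are centred on the horizontal centroidal axis, so I = ΣĪ (holes subtracted) = 19.9397 cm⁴.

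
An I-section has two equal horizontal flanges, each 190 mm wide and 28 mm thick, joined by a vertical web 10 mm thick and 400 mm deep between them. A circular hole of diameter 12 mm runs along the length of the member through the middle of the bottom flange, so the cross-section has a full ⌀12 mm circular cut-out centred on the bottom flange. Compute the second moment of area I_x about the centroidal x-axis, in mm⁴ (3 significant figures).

Decompose the section into non-overlapping parts with the origin at the bottom-left of its bounding rectangle.
Bottom flange: 190 × 28, A = 5 320 mm², y = 14 mm, Ī = 347 573 mm⁴.
Web: 10 × 400, A = 4 000 mm², y = 228 mm, Ī = 53 333 333 mm⁴.
Top flange: 190 × 28, A = 5 320 mm², y = 442 mm, Ī = 347 573 mm⁴.
Hole (subtracted): ⌀12, A = 113.1 mm², y = 14 mm, Ī = 1017.9 mm⁴.
Centroid: ȳ = ΣA·y / ΣA = 229.67 mm.
Transfer each piece to the centroidal x-axis using Ī + A·d² with d = y − 229.67:
  bottom flange: d = -215.67 mm → contributes +247 790 634 mm⁴
  web: d = -1.6661 mm → contributes +53 344 436 mm⁴
  top flange: d = 212.33 mm → contributes +240 203 487 mm⁴
  hole: d = -215.67 mm → contributes −5 261 385 mm⁴
Total I = 536 077 173 mm⁴.

I_x ≈ 5.36 × 10⁸ mm⁴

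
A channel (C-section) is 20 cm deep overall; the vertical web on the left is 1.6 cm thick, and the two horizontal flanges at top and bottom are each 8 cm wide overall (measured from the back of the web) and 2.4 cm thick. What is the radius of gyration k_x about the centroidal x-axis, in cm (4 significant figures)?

Split into non-overlapping primitives; take the origin at the lower-left of the bounding box.
Web: 1.6 × 20, A = 32 cm², y = 10 cm, Ī = 1066.67 cm⁴.
Top flange (beyond web): 6.4 × 2.4, A = 15.36 cm², y = 18.8 cm, Ī = 7.3728 cm⁴.
Bottom flange (beyond web): 6.4 × 2.4, A = 15.36 cm², y = 1.2 cm, Ī = 7.3728 cm⁴.
By symmetry the centroid is at mid-height, ȳ = 10 cm.
Transfer each piece to the centroidal x-axis using Ī + A·d² with d = y − 10:
  web: d = 0 cm → contributes +1066.67 cm⁴
  top flange (beyond web): d = 8.8 cm → contributes +1196.85 cm⁴
  bottom flange (beyond web): d = -8.8 cm → contributes +1196.85 cm⁴
Total I = 3460.37 cm⁴.
Radius of gyration: k = √(I/A) = √(3460.37 / 62.72) = 7.42777 cm.

k_x ≈ 7.428 cm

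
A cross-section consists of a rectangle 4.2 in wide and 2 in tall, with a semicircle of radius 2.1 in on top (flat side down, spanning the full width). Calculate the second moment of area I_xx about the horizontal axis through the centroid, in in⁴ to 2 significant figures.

Split into non-overlapping primitives; take the origin at the lower-left of the bounding box.
Rectangular body: 4.2 × 2, A = 8.4 in², y = 1 in, Ī = 2.8 in⁴.
Semicircular cap: semicircle r = 2.1, A = 6.927 in², y = 2.891 in, Ī = 2.135 in⁴.
Centroid: ȳ = ΣA·y / ΣA = 1.855 in.
Transfer each piece to the horizontal axis through the centroid using Ī + A·d² with d = y − 1.855:
  rectangular body: d = -0.8548 in → contributes +8.937 in⁴
  semicircular cap: d = 1.036 in → contributes +9.577 in⁴
Total I = 18.51 in⁴.

I_xx ≈ 19 in⁴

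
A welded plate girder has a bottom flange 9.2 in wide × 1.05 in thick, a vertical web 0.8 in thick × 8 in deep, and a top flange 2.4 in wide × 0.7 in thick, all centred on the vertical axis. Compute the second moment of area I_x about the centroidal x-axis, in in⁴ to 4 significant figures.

I_x ≈ 190.0 in⁴

Split into non-overlapping primitives; take the origin at the lower-left of the bounding box.
Bottom plate: 9.2 × 1.05, A = 9.66 in², y = 0.525 in, Ī = 0.887513 in⁴.
Web plate: 0.8 × 8, A = 6.4 in², y = 5.05 in, Ī = 34.1333 in⁴.
Top plate: 2.4 × 0.7, A = 1.68 in², y = 9.4 in, Ī = 0.0686 in⁴.
Centroid: ȳ = ΣA·y / ΣA = 2.99794 in.
Transfer each piece to the centroidal x-axis using Ī + A·d² with d = y − 2.99794:
  bottom plate: d = -2.47294 in → contributes +59.9627 in⁴
  web plate: d = 2.05206 in → contributes +61.0833 in⁴
  top plate: d = 6.40206 in → contributes +68.9257 in⁴
Total I = 189.972 in⁴.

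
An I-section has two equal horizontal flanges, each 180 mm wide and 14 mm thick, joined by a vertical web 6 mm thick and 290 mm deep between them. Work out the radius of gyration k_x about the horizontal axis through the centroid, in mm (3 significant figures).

Treat the section as a set of non-overlapping primitives; coordinates are from the bounding-box lower-left.
Bottom flange: 180 × 14, A = 2 520 mm², y = 7 mm, Ī = 41 160 mm⁴.
Web: 6 × 290, A = 1 740 mm², y = 159 mm, Ī = 12 194 500 mm⁴.
Top flange: 180 × 14, A = 2 520 mm², y = 311 mm, Ī = 41 160 mm⁴.
By symmetry the centroid is at mid-height, ȳ = 159 mm.
Transfer each piece to the horizontal axis through the centroid using Ī + A·d² with d = y − 159:
  bottom flange: d = -152 mm → contributes +58 263 240 mm⁴
  web: d = 0 mm → contributes +12 194 500 mm⁴
  top flange: d = 152 mm → contributes +58 263 240 mm⁴
Total I = 128 720 980 mm⁴.
Radius of gyration: k = √(I/A) = √(128 720 980 / 6 780) = 137.79 mm.

k_x ≈ 138 mm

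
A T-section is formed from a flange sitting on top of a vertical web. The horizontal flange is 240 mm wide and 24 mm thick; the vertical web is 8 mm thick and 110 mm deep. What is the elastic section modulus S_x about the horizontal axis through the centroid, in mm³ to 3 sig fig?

Break the section into simple shapes (no overlaps), measuring from the bottom-left corner of the bounding box.
Flange: 240 × 24, A = 5 760 mm², y = 122 mm, Ī = 276 480 mm⁴.
Web: 8 × 110, A = 880 mm², y = 55 mm, Ī = 887 333 mm⁴.
Centroid: ȳ = ΣA·y / ΣA = 113.12 mm.
Transfer each piece to the horizontal axis through the centroid using Ī + A·d² with d = y − 113.12:
  flange: d = 8.8795 mm → contributes +730 632 mm⁴
  web: d = -58.12 mm → contributes +3 859 965 mm⁴
Total I = 4 590 597 mm⁴.
Extreme fibre distance c = 113.12 mm; S = I/c = 40 581 mm³.

S_x ≈ 4.06 × 10⁴ mm³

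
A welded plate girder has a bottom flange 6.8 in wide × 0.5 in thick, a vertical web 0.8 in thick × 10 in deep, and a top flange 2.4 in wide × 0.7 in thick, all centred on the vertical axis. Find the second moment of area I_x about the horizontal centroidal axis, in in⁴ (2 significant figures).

Treat the section as a set of non-overlapping primitives; coordinates are from the bounding-box lower-left.
Bottom plate: 6.8 × 0.5, A = 3.4 in², y = 0.25 in, Ī = 0.07083 in⁴.
Web plate: 0.8 × 10, A = 8 in², y = 5.5 in, Ī = 66.67 in⁴.
Top plate: 2.4 × 0.7, A = 1.68 in², y = 10.85 in, Ī = 0.0686 in⁴.
Centroid: ȳ = ΣA·y / ΣA = 4.822 in.
Transfer each piece to the horizontal centroidal axis using Ī + A·d² with d = y − 4.822:
  bottom plate: d = -4.572 in → contributes +71.16 in⁴
  web plate: d = 0.6775 in → contributes +70.34 in⁴
  top plate: d = 6.028 in → contributes +61.1 in⁴
Total I = 202.6 in⁴.

I_x ≈ 200 in⁴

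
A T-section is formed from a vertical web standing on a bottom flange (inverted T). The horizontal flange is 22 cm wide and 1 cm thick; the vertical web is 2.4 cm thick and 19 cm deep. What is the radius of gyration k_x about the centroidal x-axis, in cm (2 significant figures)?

Treat the section as a set of non-overlapping primitives; coordinates are from the bounding-box lower-left.
Flange: 22 × 1, A = 22 cm², y = 0.5 cm, Ī = 1.833 cm⁴.
Web: 2.4 × 19, A = 45.6 cm², y = 10.5 cm, Ī = 1 372 cm⁴.
Centroid: ȳ = ΣA·y / ΣA = 7.246 cm.
Transfer each piece to the centroidal x-axis using Ī + A·d² with d = y − 7.246:
  flange: d = -6.746 cm → contributes +1 003 cm⁴
  web: d = 3.254 cm → contributes +1 855 cm⁴
Total I = 2 858 cm⁴.
Radius of gyration: k = √(I/A) = √(2 858 / 67.6) = 6.502 cm.

k_x ≈ 6.5 cm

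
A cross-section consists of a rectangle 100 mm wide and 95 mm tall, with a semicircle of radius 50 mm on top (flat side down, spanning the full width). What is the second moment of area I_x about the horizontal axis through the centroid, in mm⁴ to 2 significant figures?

I_x ≈ 2.1 × 10⁷ mm⁴

Decompose the section into non-overlapping parts with the origin at the bottom-left of its bounding rectangle.
Rectangular body: 100 × 95, A = 9 500 mm², y = 47.5 mm, Ī = 7 144 792 mm⁴.
Semicircular cap: semicircle r = 50, A = 3 927 mm², y = 116.2 mm, Ī = 685 981 mm⁴.
Centroid: ȳ = ΣA·y / ΣA = 67.6 mm.
Transfer each piece to the horizontal axis through the centroid using Ī + A·d² with d = y − 67.6:
  rectangular body: d = -20.1 mm → contributes +10 982 400 mm⁴
  semicircular cap: d = 48.62 mm → contributes +9 969 750 mm⁴
Total I = 20 952 150 mm⁴.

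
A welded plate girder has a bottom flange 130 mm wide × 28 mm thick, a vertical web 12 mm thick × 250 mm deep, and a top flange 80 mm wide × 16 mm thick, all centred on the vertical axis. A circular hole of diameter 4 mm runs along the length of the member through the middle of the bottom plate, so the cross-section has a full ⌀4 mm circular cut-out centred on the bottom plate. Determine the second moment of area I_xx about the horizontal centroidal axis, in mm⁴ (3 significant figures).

Break the section into simple shapes (no overlaps), measuring from the bottom-left corner of the bounding box.
Bottom plate: 130 × 28, A = 3 640 mm², y = 14 mm, Ī = 237 813 mm⁴.
Web plate: 12 × 250, A = 3 000 mm², y = 153 mm, Ī = 15 625 000 mm⁴.
Top plate: 80 × 16, A = 1 280 mm², y = 286 mm, Ī = 27 307 mm⁴.
Hole (subtracted): ⌀4, A = 12.566 mm², y = 14 mm, Ī = 12.566 mm⁴.
Centroid: ȳ = ΣA·y / ΣA = 110.76 mm.
Transfer each piece to the horizontal centroidal axis using Ī + A·d² with d = y − 110.76:
  bottom plate: d = -96.765 mm → contributes +34 320 576 mm⁴
  web plate: d = 42.235 mm → contributes +20 976 476 mm⁴
  top plate: d = 175.24 mm → contributes +39 332 817 mm⁴
  hole: d = -96.765 mm → contributes −117 676 mm⁴
Total I = 94 512 192 mm⁴.

I_xx ≈ 9.45 × 10⁷ mm⁴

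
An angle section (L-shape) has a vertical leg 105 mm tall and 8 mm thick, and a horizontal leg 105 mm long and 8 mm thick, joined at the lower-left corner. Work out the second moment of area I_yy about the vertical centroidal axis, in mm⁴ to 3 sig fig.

I_yy ≈ 1.72 × 10⁶ mm⁴

Break the section into simple shapes (no overlaps), measuring from the bottom-left corner of the bounding box.
Vertical leg: 8 × 105, A = 840 mm², x = 4 mm, Ī = 4 480 mm⁴.
Horizontal leg (remainder): 97 × 8, A = 776 mm², x = 56.5 mm, Ī = 608 449 mm⁴.
Centroid: x̄ = ΣA·x / ΣA = 29.21 mm.
Transfer each piece to the vertical centroidal axis using Ī + A·d² with d = x − 29.21:
  vertical leg: d = -25.21 mm → contributes +538 354 mm⁴
  horizontal leg (remainder): d = 27.29 mm → contributes +1 186 353 mm⁴
Total I = 1 724 707 mm⁴.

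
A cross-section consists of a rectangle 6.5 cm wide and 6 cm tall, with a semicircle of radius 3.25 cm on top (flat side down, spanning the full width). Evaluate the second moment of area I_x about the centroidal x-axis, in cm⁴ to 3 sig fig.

I_x ≈ 352 cm⁴

Decompose the section into non-overlapping parts with the origin at the bottom-left of its bounding rectangle.
Rectangular body: 6.5 × 6, A = 39 cm², y = 3 cm, Ī = 117 cm⁴.
Semicircular cap: semicircle r = 3.25, A = 16.592 cm², y = 7.3793 cm, Ī = 12.245 cm⁴.
Centroid: ȳ = ΣA·y / ΣA = 4.307 cm.
Transfer each piece to the centroidal x-axis using Ī + A·d² with d = y − 4.307:
  rectangular body: d = -1.307 cm → contributes +183.63 cm⁴
  semicircular cap: d = 3.0723 cm → contributes +168.85 cm⁴
Total I = 352.48 cm⁴.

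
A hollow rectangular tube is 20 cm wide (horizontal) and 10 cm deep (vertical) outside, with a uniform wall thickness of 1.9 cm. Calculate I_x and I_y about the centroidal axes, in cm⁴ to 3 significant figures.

I_x ≈ 1340 cm⁴, I_y ≈ 4470 cm⁴

Decompose the section into non-overlapping parts with the origin at the bottom-left of its bounding rectangle.
Outer rectangle: 20 × 10, A = 200 cm², y = 5 cm, Ī = 1666.7 cm⁴.
Inner void (subtracted): 16.2 × 6.2, A = 100.44 cm², y = 5 cm, Ī = 321.74 cm⁴.
By symmetry the centroid is at mid-height, ȳ = 5 cm.
All pieces are centred on the centroidal x-axis, so I = ΣĪ (holes subtracted) = 1344.9 cm⁴.
Repeating about the centroidal y-axis gives I_y = 4 470 cm⁴.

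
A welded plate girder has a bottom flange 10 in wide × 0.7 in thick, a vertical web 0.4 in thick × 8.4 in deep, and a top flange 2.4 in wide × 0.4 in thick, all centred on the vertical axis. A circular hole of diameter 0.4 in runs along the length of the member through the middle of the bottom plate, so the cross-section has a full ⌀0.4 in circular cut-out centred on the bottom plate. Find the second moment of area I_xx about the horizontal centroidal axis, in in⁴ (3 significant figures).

Treat the section as a set of non-overlapping primitives; coordinates are from the bounding-box lower-left.
Bottom plate: 10 × 0.7, A = 7 in², y = 0.35 in, Ī = 0.28583 in⁴.
Web plate: 0.4 × 8.4, A = 3.36 in², y = 4.9 in, Ī = 19.757 in⁴.
Top plate: 2.4 × 0.4, A = 0.96 in², y = 9.3 in, Ī = 0.0128 in⁴.
Hole (subtracted): ⌀0.4, A = 0.12566 in², y = 0.35 in, Ī = 0.0012566 in⁴.
Centroid: ȳ = ΣA·y / ΣA = 2.4832 in.
Transfer each piece to the horizontal centroidal axis using Ī + A·d² with d = y − 2.4832:
  bottom plate: d = -2.1332 in → contributes +32.14 in⁴
  web plate: d = 2.4168 in → contributes +39.382 in⁴
  top plate: d = 6.8168 in → contributes +44.623 in⁴
  hole: d = -2.1332 in → contributes −0.57311 in⁴
Total I = 115.57 in⁴.

I_xx ≈ 116 in⁴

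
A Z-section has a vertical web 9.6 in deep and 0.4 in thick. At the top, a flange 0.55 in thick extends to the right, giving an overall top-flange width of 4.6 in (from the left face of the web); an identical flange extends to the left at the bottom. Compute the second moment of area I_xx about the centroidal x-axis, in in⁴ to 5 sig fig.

Break the section into simple shapes (no overlaps), measuring from the bottom-left corner of the bounding box.
Web: 0.4 × 9.6, A = 3.84 in², y = 4.8 in, Ī = 29.4912 in⁴.
Top flange (beyond web): 4.2 × 0.55, A = 2.31 in², y = 9.325 in, Ī = 0.05823125 in⁴.
Bottom flange (beyond web): 4.2 × 0.55, A = 2.31 in², y = 0.275 in, Ī = 0.05823125 in⁴.
Centroid: ȳ = ΣA·y / ΣA = 4.8 in.
Transfer each piece to the centroidal x-axis using Ī + A·d² with d = y − 4.8:
  web: d = 0 in → contributes +29.4912 in⁴
  top flange (beyond web): d = 4.525 in → contributes +47.35693 in⁴
  bottom flange (beyond web): d = -4.525 in → contributes +47.35693 in⁴
Total I = 124.2051 in⁴.

I_xx ≈ 124.21 in⁴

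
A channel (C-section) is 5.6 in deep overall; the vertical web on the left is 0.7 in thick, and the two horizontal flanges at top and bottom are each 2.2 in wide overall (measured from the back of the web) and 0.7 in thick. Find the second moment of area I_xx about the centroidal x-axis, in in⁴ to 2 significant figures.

Split into non-overlapping primitives; take the origin at the lower-left of the bounding box.
Web: 0.7 × 5.6, A = 3.92 in², y = 2.8 in, Ī = 10.24 in⁴.
Top flange (beyond web): 1.5 × 0.7, A = 1.05 in², y = 5.25 in, Ī = 0.04288 in⁴.
Bottom flange (beyond web): 1.5 × 0.7, A = 1.05 in², y = 0.35 in, Ī = 0.04288 in⁴.
By symmetry the centroid is at mid-height, ȳ = 2.8 in.
Transfer each piece to the centroidal x-axis using Ī + A·d² with d = y − 2.8:
  web: d = 0 in → contributes +10.24 in⁴
  top flange (beyond web): d = 2.45 in → contributes +6.346 in⁴
  bottom flange (beyond web): d = -2.45 in → contributes +6.346 in⁴
Total I = 22.94 in⁴.

I_xx ≈ 23 in⁴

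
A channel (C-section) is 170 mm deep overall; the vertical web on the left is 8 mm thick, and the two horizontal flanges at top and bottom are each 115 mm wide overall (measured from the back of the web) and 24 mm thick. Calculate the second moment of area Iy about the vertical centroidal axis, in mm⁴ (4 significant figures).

Iy ≈ 8.463 × 10⁶ mm⁴

Break the section into simple shapes (no overlaps), measuring from the bottom-left corner of the bounding box.
Web: 8 × 170, A = 1 360 mm², x = 4 mm, Ī = 7253.33 mm⁴.
Top flange (beyond web): 107 × 24, A = 2 568 mm², x = 61.5 mm, Ī = 2 450 086 mm⁴.
Bottom flange (beyond web): 107 × 24, A = 2 568 mm², x = 61.5 mm, Ī = 2 450 086 mm⁴.
Centroid: x̄ = ΣA·x / ΣA = 49.4618 mm.
Transfer each piece to the vertical centroidal axis using Ī + A·d² with d = x − 49.4618:
  web: d = -45.4618 mm → contributes +2 818 070 mm⁴
  top flange (beyond web): d = 12.0382 mm → contributes +2 822 235 mm⁴
  bottom flange (beyond web): d = 12.0382 mm → contributes +2 822 235 mm⁴
Total I = 8 462 540 mm⁴.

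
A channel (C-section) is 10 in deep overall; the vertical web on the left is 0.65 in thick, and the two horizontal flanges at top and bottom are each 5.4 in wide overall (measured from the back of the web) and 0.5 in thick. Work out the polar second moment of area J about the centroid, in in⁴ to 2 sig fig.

Decompose the section into non-overlapping parts with the origin at the bottom-left of its bounding rectangle.
Web: 0.65 × 10, A = 6.5 in², y = 5 in, Ī = 54.17 in⁴.
Top flange (beyond web): 4.75 × 0.5, A = 2.375 in², y = 9.75 in, Ī = 0.04948 in⁴.
Bottom flange (beyond web): 4.75 × 0.5, A = 2.375 in², y = 0.25 in, Ī = 0.04948 in⁴.
By symmetry the centroid is at mid-height, ȳ = 5 in.
Transfer each piece to the centroidal x-axis using Ī + A·d² with d = y − 5:
  web: d = 0 in → contributes +54.17 in⁴
  top flange (beyond web): d = 4.75 in → contributes +53.64 in⁴
  bottom flange (beyond web): d = -4.75 in → contributes +53.64 in⁴
Total I = 161.4 in⁴.
For the y-axis: x̄ = 1.465 in.
Repeating about the centroidal y-axis gives I_y = 29.17 in⁴.
Polar second moment: J = I_x + I_y = 190.6 in⁴.

J ≈ 190 in⁴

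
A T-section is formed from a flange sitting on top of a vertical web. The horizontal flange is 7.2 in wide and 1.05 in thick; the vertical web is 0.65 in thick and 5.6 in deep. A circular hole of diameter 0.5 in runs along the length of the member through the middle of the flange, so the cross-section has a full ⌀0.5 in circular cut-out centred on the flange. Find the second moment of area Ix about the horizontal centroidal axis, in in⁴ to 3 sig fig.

Break the section into simple shapes (no overlaps), measuring from the bottom-left corner of the bounding box.
Flange: 7.2 × 1.05, A = 7.56 in², y = 6.125 in, Ī = 0.69458 in⁴.
Web: 0.65 × 5.6, A = 3.64 in², y = 2.8 in, Ī = 9.5125 in⁴.
Hole (subtracted): ⌀0.5, A = 0.19635 in², y = 6.125 in, Ī = 0.003068 in⁴.
Centroid: ȳ = ΣA·y / ΣA = 5.0251 in.
Transfer each piece to the horizontal centroidal axis using Ī + A·d² with d = y − 5.0251:
  flange: d = 1.0999 in → contributes +9.8406 in⁴
  web: d = -2.2251 in → contributes +27.534 in⁴
  hole: d = 1.0999 in → contributes −0.24061 in⁴
Total I = 37.134 in⁴.

Ix ≈ 37.1 in⁴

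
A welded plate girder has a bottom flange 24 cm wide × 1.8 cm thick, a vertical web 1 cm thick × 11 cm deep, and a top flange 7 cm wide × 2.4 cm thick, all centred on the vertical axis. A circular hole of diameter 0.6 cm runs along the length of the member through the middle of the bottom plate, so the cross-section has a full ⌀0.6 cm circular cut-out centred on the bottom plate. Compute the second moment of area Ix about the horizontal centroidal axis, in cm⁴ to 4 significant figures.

Treat the section as a set of non-overlapping primitives; coordinates are from the bounding-box lower-left.
Bottom plate: 24 × 1.8, A = 43.2 cm², y = 0.9 cm, Ī = 11.664 cm⁴.
Web plate: 1 × 11, A = 11 cm², y = 7.3 cm, Ī = 110.917 cm⁴.
Top plate: 7 × 2.4, A = 16.8 cm², y = 14 cm, Ī = 8.064 cm⁴.
Hole (subtracted): ⌀0.6, A = 0.282743 cm², y = 0.9 cm, Ī = 0.00636173 cm⁴.
Centroid: ȳ = ΣA·y / ΣA = 5.00763 cm.
Transfer each piece to the horizontal centroidal axis using Ī + A·d² with d = y − 5.00763:
  bottom plate: d = -4.10763 cm → contributes +740.56 cm⁴
  web plate: d = 2.29237 cm → contributes +168.721 cm⁴
  top plate: d = 8.99237 cm → contributes +1366.56 cm⁴
  hole: d = -4.10763 cm → contributes −4.77697 cm⁴
Total I = 2271.06 cm⁴.

Ix ≈ 2271 cm⁴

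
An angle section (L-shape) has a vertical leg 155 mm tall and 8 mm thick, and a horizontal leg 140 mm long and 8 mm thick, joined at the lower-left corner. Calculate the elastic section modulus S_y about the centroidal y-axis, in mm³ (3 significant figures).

S_y ≈ 4.18 × 10⁴ mm³

Break the section into simple shapes (no overlaps), measuring from the bottom-left corner of the bounding box.
Vertical leg: 8 × 155, A = 1 240 mm², x = 4 mm, Ī = 6613.3 mm⁴.
Horizontal leg (remainder): 132 × 8, A = 1 056 mm², x = 74 mm, Ī = 1 533 312 mm⁴.
Centroid: x̄ = ΣA·x / ΣA = 36.195 mm.
Transfer each piece to the centroidal y-axis using Ī + A·d² with d = x − 36.195:
  vertical leg: d = -32.195 mm → contributes +1 291 905 mm⁴
  horizontal leg (remainder): d = 37.805 mm → contributes +3 042 556 mm⁴
Total I = 4 334 462 mm⁴.
Extreme fibre distance c = 103.8 mm; S = I/c = 41 756 mm³.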